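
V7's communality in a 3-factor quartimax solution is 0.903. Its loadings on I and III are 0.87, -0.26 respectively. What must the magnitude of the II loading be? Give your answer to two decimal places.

0.28

Under orthogonal rotation h² = Σλ², so λ_II² = h² − (0.8245) = 0.903 − 0.8245 = 0.0785.
|λ| = √0.0785 = 0.2802.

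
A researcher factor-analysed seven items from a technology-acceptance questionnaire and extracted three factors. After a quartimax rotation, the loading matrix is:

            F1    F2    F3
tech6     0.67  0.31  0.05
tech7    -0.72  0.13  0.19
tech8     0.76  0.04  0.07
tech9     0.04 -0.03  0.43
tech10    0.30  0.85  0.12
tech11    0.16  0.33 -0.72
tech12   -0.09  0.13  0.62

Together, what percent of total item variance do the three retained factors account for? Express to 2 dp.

53.99%

SS loadings by factor: 1.6702, 0.9638, 1.1456; total = 3.7796.
Total variance with 7 standardized items is 7, so the solution explains 3.7796/7 = 0.5399 = 53.99%.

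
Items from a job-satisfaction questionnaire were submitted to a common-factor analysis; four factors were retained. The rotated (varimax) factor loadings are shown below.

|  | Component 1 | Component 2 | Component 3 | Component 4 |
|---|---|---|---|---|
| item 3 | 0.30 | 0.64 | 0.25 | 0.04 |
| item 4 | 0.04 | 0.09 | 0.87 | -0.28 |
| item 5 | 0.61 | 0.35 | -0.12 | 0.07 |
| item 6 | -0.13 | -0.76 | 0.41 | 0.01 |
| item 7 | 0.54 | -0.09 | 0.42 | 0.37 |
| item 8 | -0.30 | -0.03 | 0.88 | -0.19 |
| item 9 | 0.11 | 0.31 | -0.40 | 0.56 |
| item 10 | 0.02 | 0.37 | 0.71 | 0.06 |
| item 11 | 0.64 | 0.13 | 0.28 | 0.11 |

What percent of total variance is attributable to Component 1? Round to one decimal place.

14.3%

SS loadings for Component 1 = 0.30² + 0.04² + 0.61² + (-0.13)² + 0.54² + (-0.30)² + 0.11² + 0.02² + 0.64² = 1.2843
With 9 standardized items, total variance = 9. Proportion = 1.2843/9 = 0.1427 → 14.27%.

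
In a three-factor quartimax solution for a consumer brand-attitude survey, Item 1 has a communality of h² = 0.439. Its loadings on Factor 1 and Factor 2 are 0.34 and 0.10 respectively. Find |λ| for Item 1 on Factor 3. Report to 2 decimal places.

0.56

Under orthogonal rotation h² = Σλ², so λ_Factor 3² = h² − (0.1256) = 0.439 − 0.1256 = 0.3134.
|λ| = √0.3134 = 0.5598.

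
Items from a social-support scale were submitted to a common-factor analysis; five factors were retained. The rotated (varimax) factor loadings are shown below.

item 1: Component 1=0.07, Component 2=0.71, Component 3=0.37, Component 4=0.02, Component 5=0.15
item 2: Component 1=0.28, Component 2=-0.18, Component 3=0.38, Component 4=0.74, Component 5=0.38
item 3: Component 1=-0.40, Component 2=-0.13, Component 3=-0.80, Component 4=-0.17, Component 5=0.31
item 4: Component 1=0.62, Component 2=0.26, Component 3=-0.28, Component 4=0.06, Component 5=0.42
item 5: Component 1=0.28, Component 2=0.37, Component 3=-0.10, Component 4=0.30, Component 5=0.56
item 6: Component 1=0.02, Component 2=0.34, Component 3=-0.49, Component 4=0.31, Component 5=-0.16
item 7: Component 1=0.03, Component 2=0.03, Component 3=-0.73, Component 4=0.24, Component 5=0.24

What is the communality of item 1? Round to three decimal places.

0.669

h² = 0.07² + 0.71² + 0.37² + 0.02² + 0.15² = 0.0049 + 0.5041 + 0.1369 + 0.0004 + 0.0225 = 0.6688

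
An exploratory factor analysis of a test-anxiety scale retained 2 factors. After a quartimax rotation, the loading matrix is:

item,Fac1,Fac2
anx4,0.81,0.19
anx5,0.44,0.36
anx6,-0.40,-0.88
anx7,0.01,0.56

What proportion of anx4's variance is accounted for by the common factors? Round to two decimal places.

0.69

h² = 0.81² + 0.19² = 0.6561 + 0.0361 = 0.6922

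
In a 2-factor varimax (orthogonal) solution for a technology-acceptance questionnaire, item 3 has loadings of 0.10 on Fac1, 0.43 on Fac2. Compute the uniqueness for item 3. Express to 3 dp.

h² = 0.10² + 0.43² = 0.0100 + 0.1849 = 0.1949
Uniqueness u² = 1 − h² = 1 − 0.1949 = 0.8051

0.805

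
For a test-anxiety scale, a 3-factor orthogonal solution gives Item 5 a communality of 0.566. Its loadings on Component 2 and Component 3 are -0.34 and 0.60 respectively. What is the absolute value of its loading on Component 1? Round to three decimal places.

Under orthogonal rotation h² = Σλ², so λ_Component 1² = h² − (0.4756) = 0.566 − 0.4756 = 0.0904.
|λ| = √0.0904 = 0.3007.

0.301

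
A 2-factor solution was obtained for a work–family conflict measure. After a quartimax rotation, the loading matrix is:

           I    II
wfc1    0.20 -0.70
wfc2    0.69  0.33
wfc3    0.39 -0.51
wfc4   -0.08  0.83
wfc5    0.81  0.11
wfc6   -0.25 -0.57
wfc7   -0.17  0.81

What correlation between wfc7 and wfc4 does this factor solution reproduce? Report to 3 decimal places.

0.686

r̂ = Σ λ_i·λ_j across factors = (-0.17)(-0.08) + (0.81)(0.83)
  = +0.0136 +0.6723 = 0.6859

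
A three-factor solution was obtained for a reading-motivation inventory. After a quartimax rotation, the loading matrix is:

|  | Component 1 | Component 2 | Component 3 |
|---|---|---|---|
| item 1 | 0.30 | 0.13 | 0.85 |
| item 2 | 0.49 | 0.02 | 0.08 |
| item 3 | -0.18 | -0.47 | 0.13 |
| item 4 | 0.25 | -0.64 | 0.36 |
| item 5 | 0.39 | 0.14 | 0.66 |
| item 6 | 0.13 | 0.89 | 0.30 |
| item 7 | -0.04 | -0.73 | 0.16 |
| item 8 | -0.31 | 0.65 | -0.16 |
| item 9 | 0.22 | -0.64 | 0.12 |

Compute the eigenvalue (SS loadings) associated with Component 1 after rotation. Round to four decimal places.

SS loadings for Component 1 = 0.30² + 0.49² + (-0.18)² + 0.25² + 0.39² + 0.13² + (-0.04)² + (-0.31)² + 0.22² = 0.0900 + 0.2401 + 0.0324 + 0.0625 + 0.1521 + 0.0169 + 0.0016 + 0.0961 + 0.0484 = 0.7401

0.7401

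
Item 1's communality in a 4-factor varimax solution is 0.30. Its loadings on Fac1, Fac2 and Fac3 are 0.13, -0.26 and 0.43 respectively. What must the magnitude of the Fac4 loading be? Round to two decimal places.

Under orthogonal rotation h² = Σλ², so λ_Fac4² = h² − (0.2694) = 0.30 − 0.2694 = 0.0306.
|λ| = √0.0306 = 0.1749.

0.17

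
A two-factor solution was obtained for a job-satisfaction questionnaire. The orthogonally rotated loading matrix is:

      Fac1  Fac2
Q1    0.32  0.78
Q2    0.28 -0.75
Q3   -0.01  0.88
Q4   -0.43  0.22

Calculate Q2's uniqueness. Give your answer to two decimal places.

0.36

h² = 0.28² + (-0.75)² = 0.0784 + 0.5625 = 0.6409
Uniqueness u² = 1 − h² = 1 − 0.6409 = 0.3591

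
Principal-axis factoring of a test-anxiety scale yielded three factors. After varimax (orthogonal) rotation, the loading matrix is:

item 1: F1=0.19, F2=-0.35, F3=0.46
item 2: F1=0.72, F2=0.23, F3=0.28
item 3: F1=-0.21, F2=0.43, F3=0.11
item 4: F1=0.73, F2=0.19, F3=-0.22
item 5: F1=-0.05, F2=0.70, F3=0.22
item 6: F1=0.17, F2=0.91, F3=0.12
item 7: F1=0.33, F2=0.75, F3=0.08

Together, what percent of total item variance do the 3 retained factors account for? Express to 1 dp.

56.7%

Communalities: 0.3702, 0.6497, 0.2411, 0.6174, 0.5409, 0.8714, 0.6778; Σh² = 3.9685.
Total variance with 7 standardized items is 7, so the solution explains 3.9685/7 = 0.5669 = 56.69%.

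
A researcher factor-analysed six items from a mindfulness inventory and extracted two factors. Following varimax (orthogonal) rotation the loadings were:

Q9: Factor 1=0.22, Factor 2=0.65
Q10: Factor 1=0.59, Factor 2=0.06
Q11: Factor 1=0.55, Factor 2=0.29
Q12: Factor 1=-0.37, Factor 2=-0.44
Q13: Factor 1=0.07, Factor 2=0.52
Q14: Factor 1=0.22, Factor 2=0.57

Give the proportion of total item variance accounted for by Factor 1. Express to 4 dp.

SS loadings for Factor 1 = 0.22² + 0.59² + 0.55² + (-0.37)² + 0.07² + 0.22² = 0.8892
Proportion of variance = 0.8892 / 6 = 0.1482.

0.1482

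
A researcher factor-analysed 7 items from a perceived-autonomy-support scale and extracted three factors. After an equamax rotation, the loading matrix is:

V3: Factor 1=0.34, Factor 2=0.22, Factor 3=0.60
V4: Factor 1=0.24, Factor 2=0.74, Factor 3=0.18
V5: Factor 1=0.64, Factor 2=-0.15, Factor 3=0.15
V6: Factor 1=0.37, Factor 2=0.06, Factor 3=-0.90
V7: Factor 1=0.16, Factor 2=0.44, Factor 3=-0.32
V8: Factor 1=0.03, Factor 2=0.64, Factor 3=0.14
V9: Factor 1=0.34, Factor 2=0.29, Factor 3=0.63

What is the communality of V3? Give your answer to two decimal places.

h² = 0.34² + 0.22² + 0.60² = 0.1156 + 0.0484 + 0.3600 = 0.5240

0.52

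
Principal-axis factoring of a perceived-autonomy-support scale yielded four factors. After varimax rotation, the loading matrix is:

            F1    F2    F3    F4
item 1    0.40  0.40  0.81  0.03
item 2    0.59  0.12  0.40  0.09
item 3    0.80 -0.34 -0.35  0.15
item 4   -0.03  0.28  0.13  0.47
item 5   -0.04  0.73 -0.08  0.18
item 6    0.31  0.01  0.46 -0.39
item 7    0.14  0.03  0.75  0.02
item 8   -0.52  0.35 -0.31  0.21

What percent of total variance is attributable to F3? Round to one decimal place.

22.9%

SS loadings for F3 = 0.81² + 0.40² + (-0.35)² + 0.13² + (-0.08)² + 0.46² + 0.75² + (-0.31)² = 1.8321
With 8 standardized items, total variance = 8. Proportion = 1.8321/8 = 0.2290 → 22.90%.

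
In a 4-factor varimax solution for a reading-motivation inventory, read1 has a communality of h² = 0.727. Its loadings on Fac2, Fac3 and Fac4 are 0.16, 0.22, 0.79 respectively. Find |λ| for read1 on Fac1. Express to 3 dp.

Under orthogonal rotation h² = Σλ², so λ_Fac1² = h² − (0.6981) = 0.727 − 0.6981 = 0.0289.
|λ| = √0.0289 = 0.1700.

0.170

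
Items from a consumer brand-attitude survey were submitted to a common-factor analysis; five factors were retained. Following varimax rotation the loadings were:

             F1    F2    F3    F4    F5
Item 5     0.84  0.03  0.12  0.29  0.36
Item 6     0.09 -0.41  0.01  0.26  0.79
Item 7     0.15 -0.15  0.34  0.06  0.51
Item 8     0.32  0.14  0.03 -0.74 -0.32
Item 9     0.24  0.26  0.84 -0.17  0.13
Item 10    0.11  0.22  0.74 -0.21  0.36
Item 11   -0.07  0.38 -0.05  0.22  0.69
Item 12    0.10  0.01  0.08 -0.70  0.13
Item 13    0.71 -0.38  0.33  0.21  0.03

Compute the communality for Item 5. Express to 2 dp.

h² = 0.84² + 0.03² + 0.12² + 0.29² + 0.36² = 0.7056 + 0.0009 + 0.0144 + 0.0841 + 0.1296 = 0.9346

0.93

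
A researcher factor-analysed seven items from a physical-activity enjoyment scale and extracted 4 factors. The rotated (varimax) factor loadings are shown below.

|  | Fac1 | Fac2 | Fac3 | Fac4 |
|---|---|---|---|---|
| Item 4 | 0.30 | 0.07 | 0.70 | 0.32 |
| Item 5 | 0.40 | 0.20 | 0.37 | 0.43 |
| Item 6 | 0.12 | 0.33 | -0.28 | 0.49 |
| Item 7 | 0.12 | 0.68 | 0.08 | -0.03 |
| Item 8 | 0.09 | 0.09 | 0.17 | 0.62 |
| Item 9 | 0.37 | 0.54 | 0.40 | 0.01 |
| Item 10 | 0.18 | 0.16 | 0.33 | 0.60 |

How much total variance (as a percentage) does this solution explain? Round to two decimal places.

52.57%

Communalities: 0.6873, 0.5218, 0.4418, 0.4841, 0.4295, 0.5886, 0.5269; Σh² = 3.6800.
Total variance with 7 standardized items is 7, so the solution explains 3.6800/7 = 0.5257 = 52.57%.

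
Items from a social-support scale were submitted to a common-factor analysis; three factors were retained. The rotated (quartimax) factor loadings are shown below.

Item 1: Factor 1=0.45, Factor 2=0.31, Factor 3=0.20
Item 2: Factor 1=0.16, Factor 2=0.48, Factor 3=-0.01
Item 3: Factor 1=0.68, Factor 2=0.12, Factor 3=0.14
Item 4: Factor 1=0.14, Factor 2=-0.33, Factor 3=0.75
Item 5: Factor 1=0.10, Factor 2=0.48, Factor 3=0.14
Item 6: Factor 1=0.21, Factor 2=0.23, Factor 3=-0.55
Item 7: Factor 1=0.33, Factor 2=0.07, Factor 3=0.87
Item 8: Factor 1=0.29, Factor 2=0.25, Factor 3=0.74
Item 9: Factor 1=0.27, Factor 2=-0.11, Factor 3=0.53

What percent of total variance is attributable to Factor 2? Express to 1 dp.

SS loadings for Factor 2 = 0.31² + 0.48² + 0.12² + (-0.33)² + 0.48² + 0.23² + 0.07² + 0.25² + (-0.11)² = 0.8126
With 9 standardized items, total variance = 9. Proportion = 0.8126/9 = 0.0903 → 9.03%.

9.0%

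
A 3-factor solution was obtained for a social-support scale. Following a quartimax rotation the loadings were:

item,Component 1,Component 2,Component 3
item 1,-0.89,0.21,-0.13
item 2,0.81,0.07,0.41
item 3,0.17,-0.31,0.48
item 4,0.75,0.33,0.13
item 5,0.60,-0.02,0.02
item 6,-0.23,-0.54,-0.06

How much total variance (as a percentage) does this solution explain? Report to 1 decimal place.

SS loadings by factor: 2.4525, 0.5460, 0.4363; total = 3.4348.
Total variance with 6 standardized items is 6, so the solution explains 3.4348/6 = 0.5725 = 57.25%.

57.2%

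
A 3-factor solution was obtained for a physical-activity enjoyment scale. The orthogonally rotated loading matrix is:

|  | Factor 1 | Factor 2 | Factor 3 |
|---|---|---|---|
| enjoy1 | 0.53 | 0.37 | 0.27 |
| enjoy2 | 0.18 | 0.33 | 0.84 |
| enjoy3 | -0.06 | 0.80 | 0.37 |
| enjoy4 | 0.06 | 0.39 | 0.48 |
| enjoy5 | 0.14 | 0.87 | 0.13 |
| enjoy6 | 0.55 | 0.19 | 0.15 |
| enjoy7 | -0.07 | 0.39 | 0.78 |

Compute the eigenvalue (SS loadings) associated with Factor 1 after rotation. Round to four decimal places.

SS loadings for Factor 1 = 0.53² + 0.18² + (-0.06)² + 0.06² + 0.14² + 0.55² + (-0.07)² = 0.2809 + 0.0324 + 0.0036 + 0.0036 + 0.0196 + 0.3025 + 0.0049 = 0.6475

0.6475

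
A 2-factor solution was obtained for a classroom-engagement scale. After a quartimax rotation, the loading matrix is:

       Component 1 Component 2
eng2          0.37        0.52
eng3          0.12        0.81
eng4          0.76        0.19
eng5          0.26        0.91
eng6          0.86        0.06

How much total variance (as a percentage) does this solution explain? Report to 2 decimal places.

66.61%

SS loadings by factor: 1.5361, 1.7943; total = 3.3304.
Total variance with 5 standardized items is 5, so the solution explains 3.3304/5 = 0.6661 = 66.61%.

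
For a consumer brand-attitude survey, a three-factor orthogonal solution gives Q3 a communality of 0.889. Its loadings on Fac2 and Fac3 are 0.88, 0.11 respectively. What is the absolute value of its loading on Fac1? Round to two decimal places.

0.32

Under orthogonal rotation h² = Σλ², so λ_Fac1² = h² − (0.7865) = 0.889 − 0.7865 = 0.1025.
|λ| = √0.1025 = 0.3202.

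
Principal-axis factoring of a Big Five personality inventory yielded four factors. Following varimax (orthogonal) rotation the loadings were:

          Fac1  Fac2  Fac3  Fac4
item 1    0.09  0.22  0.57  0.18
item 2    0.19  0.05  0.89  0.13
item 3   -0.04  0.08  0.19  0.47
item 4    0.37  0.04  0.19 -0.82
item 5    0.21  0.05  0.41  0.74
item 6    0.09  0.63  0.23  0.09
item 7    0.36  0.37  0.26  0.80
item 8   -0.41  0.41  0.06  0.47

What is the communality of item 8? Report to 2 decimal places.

h² = (-0.41)² + 0.41² + 0.06² + 0.47² = 0.1681 + 0.1681 + 0.0036 + 0.2209 = 0.5607

0.56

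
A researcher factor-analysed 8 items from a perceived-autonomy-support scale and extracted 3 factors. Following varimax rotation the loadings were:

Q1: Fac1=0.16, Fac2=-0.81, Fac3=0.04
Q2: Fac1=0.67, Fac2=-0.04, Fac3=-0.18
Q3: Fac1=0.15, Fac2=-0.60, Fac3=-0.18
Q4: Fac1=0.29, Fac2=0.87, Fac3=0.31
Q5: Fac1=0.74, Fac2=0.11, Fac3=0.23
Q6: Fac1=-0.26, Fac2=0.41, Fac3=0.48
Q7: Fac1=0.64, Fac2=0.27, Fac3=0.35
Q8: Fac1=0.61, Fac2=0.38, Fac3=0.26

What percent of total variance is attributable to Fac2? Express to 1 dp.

SS loadings for Fac2 = (-0.81)² + (-0.04)² + (-0.60)² + 0.87² + 0.11² + 0.41² + 0.27² + 0.38² = 2.1721
With 8 standardized items, total variance = 8. Proportion = 2.1721/8 = 0.2715 → 27.15%.

27.2%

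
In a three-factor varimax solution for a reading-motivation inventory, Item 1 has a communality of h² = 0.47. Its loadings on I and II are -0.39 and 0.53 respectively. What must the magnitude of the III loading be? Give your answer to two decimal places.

0.19

Under orthogonal rotation h² = Σλ², so λ_III² = h² − (0.4330) = 0.47 − 0.4330 = 0.0370.
|λ| = √0.0370 = 0.1924.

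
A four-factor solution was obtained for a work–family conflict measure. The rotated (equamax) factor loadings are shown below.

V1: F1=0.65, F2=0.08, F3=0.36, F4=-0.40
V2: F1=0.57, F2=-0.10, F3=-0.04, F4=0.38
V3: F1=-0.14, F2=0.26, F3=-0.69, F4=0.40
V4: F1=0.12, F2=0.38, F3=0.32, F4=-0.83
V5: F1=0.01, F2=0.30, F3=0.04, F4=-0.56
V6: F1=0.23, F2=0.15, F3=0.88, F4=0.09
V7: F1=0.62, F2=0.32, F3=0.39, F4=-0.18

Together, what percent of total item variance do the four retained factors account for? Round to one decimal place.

SS loadings by factor: 1.2188, 0.4433, 1.6378, 1.5074; total = 4.8073.
Total variance with 7 standardized items is 7, so the solution explains 4.8073/7 = 0.6868 = 68.68%.

68.7%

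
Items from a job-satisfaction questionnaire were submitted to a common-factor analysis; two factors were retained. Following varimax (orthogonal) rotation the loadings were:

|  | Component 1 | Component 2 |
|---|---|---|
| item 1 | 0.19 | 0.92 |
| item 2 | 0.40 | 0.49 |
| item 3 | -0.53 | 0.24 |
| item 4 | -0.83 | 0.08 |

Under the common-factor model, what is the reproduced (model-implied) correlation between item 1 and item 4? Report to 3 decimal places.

r̂ = Σ λ_i·λ_j across factors = (0.19)(-0.83) + (0.92)(0.08)
  = -0.1577 +0.0736 = -0.0841

-0.084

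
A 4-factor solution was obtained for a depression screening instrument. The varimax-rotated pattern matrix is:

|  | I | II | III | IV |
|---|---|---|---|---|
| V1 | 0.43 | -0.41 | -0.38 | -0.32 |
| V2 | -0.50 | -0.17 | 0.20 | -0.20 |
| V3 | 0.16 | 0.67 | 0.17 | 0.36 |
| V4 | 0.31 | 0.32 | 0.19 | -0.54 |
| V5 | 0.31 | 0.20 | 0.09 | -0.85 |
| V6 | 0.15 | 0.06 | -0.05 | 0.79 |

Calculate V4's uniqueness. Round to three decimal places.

0.474

h² = 0.31² + 0.32² + 0.19² + (-0.54)² = 0.0961 + 0.1024 + 0.0361 + 0.2916 = 0.5262
Uniqueness u² = 1 − h² = 1 − 0.5262 = 0.4738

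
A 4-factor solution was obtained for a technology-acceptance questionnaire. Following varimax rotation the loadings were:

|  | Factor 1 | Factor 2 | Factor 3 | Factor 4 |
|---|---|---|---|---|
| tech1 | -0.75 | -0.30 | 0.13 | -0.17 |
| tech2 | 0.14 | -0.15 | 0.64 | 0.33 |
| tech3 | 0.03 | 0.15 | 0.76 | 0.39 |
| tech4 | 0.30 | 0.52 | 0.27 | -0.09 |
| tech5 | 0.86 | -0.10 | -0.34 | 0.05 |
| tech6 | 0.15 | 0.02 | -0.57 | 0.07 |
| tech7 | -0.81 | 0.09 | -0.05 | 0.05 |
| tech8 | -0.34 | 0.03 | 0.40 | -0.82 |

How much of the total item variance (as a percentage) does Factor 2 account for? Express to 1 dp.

5.3%

SS loadings for Factor 2 = (-0.30)² + (-0.15)² + 0.15² + 0.52² + (-0.10)² + 0.02² + 0.09² + 0.03² = 0.4248
With 8 standardized items, total variance = 8. Proportion = 0.4248/8 = 0.0531 → 5.31%.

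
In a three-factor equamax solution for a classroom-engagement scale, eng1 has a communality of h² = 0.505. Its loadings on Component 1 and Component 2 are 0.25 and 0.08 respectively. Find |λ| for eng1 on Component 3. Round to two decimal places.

0.66

Under orthogonal rotation h² = Σλ², so λ_Component 3² = h² − (0.0689) = 0.505 − 0.0689 = 0.4361.
|λ| = √0.4361 = 0.6604.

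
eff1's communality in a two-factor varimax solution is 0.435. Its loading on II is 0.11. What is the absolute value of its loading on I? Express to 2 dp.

0.65

Under orthogonal rotation h² = Σλ², so λ_I² = h² − (0.0121) = 0.435 − 0.0121 = 0.4229.
|λ| = √0.4229 = 0.6503.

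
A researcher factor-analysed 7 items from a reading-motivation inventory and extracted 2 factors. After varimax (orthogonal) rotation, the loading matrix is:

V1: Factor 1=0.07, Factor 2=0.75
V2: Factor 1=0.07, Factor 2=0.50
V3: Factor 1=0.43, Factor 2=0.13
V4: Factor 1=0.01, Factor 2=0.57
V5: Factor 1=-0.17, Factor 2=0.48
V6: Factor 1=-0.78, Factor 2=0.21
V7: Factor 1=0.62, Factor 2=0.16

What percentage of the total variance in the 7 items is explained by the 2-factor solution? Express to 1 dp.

38.2%

Communalities: 0.5674, 0.2549, 0.2018, 0.3250, 0.2593, 0.6525, 0.4100; Σh² = 2.6709.
Total variance with 7 standardized items is 7, so the solution explains 2.6709/7 = 0.3816 = 38.16%.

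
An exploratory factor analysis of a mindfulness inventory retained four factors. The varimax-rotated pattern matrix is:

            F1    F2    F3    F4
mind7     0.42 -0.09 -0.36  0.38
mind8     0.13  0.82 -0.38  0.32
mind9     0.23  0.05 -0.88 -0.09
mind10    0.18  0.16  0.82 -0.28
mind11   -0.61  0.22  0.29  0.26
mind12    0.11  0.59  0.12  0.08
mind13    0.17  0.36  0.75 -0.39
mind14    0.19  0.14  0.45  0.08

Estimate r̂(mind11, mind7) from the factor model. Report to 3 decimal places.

r̂ = Σ λ_i·λ_j across factors = (-0.61)(0.42) + (0.22)(-0.09) + (0.29)(-0.36) + (0.26)(0.38)
  = -0.2562 -0.0198 -0.1044 +0.0988 = -0.2816

-0.282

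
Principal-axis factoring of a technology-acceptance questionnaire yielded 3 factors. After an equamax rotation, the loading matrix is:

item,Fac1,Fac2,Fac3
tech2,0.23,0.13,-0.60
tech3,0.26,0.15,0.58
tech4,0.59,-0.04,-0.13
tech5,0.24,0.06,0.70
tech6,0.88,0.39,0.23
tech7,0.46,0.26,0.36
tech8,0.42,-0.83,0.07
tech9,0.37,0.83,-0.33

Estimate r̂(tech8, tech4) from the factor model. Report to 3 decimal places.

0.272

r̂ = Σ λ_i·λ_j across factors = (0.42)(0.59) + (-0.83)(-0.04) + (0.07)(-0.13)
  = +0.2478 +0.0332 -0.0091 = 0.2719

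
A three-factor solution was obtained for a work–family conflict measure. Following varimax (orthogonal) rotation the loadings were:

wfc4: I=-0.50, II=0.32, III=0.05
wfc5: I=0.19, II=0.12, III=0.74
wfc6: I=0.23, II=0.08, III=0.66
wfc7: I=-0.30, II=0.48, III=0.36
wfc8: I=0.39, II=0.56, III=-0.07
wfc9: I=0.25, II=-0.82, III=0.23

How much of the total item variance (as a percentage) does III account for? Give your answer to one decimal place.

19.6%

SS loadings for III = 0.05² + 0.74² + 0.66² + 0.36² + (-0.07)² + 0.23² = 1.1731
With 6 standardized items, total variance = 6. Proportion = 1.1731/6 = 0.1955 → 19.55%.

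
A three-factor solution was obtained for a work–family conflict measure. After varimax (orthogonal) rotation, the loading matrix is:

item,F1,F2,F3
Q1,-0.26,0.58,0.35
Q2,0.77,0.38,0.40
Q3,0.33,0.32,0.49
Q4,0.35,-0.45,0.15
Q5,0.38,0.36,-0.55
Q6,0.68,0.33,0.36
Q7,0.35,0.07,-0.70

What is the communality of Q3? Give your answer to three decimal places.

h² = 0.33² + 0.32² + 0.49² = 0.1089 + 0.1024 + 0.2401 = 0.4514

0.451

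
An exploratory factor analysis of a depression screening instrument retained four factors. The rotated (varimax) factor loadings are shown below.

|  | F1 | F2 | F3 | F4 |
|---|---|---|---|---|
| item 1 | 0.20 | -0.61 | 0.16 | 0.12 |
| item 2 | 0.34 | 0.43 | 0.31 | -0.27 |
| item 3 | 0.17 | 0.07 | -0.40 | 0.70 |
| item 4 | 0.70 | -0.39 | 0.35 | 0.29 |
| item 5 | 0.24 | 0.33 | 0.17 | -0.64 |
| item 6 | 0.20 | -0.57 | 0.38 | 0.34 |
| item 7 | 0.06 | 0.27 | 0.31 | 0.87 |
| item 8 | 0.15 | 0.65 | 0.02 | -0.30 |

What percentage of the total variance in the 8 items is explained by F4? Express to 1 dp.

SS loadings for F4 = 0.12² + (-0.27)² + 0.70² + 0.29² + (-0.64)² + 0.34² + 0.87² + (-0.30)² = 2.0335
With 8 standardized items, total variance = 8. Proportion = 2.0335/8 = 0.2542 → 25.42%.

25.4%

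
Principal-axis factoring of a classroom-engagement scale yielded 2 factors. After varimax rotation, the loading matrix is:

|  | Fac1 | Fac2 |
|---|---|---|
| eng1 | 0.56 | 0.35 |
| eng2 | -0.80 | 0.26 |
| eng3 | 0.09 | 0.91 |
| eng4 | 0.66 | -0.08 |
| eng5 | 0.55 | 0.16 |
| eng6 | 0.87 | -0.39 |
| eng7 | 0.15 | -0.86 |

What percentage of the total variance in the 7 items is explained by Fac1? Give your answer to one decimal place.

SS loadings for Fac1 = 0.56² + (-0.80)² + 0.09² + 0.66² + 0.55² + 0.87² + 0.15² = 2.4792
With 7 standardized items, total variance = 7. Proportion = 2.4792/7 = 0.3542 → 35.42%.

35.4%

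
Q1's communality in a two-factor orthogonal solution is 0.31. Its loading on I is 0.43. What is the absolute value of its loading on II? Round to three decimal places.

Under orthogonal rotation h² = Σλ², so λ_II² = h² − (0.1849) = 0.31 − 0.1849 = 0.1251.
|λ| = √0.1251 = 0.3537.

0.354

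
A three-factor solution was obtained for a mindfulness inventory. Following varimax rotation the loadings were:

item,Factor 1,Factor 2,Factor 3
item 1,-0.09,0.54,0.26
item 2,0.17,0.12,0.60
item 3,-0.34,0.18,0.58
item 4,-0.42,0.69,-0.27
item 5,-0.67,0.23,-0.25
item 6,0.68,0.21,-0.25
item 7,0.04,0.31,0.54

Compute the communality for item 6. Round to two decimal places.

0.57

h² = 0.68² + 0.21² + (-0.25)² = 0.4624 + 0.0441 + 0.0625 = 0.5690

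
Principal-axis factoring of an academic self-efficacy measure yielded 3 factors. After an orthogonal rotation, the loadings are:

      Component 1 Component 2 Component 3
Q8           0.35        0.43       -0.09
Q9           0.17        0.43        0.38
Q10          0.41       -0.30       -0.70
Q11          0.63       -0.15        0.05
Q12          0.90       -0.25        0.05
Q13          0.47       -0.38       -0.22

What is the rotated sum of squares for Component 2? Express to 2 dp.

0.69

SS loadings for Component 2 = 0.43² + 0.43² + (-0.30)² + (-0.15)² + (-0.25)² + (-0.38)² = 0.1849 + 0.1849 + 0.0900 + 0.0225 + 0.0625 + 0.1444 = 0.6892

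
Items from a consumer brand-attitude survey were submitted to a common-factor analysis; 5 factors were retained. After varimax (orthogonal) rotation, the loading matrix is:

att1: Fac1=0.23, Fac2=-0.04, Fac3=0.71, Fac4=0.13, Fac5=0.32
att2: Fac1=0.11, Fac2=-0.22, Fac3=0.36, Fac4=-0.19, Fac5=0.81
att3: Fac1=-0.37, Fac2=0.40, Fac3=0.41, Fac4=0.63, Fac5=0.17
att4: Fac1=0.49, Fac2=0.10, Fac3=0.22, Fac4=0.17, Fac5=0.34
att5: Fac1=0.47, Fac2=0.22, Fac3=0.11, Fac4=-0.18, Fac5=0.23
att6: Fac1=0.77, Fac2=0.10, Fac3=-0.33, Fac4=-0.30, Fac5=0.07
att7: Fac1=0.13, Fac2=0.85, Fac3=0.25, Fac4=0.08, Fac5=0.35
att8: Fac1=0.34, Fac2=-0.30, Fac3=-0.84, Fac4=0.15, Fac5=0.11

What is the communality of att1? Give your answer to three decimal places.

0.678

h² = 0.23² + (-0.04)² + 0.71² + 0.13² + 0.32² = 0.0529 + 0.0016 + 0.5041 + 0.0169 + 0.1024 = 0.6779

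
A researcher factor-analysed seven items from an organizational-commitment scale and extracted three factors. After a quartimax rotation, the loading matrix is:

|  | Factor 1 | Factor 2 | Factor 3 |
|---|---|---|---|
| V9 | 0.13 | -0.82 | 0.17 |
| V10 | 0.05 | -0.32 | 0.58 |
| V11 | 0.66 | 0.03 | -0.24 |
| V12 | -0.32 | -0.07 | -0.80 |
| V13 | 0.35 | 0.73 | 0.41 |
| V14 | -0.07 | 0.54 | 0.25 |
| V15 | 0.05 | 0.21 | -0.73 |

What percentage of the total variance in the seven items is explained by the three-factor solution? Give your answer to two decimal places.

59.47%

Communalities: 0.7182, 0.4413, 0.4941, 0.7473, 0.8235, 0.3590, 0.5795; Σh² = 4.1629.
Total variance with 7 standardized items is 7, so the solution explains 4.1629/7 = 0.5947 = 59.47%.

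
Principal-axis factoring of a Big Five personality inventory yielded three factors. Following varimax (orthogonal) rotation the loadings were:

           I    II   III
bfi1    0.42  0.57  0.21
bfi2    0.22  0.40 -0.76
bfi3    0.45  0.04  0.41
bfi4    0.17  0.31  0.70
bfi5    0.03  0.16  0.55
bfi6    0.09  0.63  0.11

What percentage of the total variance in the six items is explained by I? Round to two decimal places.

7.75%

SS loadings for I = 0.42² + 0.22² + 0.45² + 0.17² + 0.03² + 0.09² = 0.4652
With 6 standardized items, total variance = 6. Proportion = 0.4652/6 = 0.0775 → 7.75%.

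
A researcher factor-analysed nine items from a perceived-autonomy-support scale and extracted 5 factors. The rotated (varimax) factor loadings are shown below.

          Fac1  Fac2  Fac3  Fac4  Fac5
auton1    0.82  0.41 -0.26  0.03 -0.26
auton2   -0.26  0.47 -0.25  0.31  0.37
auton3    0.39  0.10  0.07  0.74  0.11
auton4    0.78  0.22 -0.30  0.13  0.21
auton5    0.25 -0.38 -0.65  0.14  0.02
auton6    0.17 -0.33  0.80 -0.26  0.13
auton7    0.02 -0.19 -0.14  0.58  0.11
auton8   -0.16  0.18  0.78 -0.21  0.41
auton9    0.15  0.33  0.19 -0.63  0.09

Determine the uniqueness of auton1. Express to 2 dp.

h² = 0.82² + 0.41² + (-0.26)² + 0.03² + (-0.26)² = 0.6724 + 0.1681 + 0.0676 + 0.0009 + 0.0676 = 0.9766
Uniqueness u² = 1 − h² = 1 − 0.9766 = 0.0234

0.02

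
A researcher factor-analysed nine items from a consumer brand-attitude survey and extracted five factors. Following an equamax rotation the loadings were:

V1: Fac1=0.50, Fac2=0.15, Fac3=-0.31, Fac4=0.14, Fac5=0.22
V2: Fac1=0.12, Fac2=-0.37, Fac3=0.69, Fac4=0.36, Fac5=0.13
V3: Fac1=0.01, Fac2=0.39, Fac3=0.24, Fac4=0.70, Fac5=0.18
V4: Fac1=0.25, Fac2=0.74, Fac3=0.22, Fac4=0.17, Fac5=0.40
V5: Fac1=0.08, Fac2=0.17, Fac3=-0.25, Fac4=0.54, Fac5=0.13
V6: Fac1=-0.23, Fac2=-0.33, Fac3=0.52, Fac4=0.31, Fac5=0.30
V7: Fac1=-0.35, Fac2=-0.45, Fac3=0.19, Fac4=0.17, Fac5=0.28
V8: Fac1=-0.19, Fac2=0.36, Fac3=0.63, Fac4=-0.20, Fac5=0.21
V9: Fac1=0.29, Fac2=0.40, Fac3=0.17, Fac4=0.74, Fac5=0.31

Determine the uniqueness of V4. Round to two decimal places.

0.15

h² = 0.25² + 0.74² + 0.22² + 0.17² + 0.40² = 0.0625 + 0.5476 + 0.0484 + 0.0289 + 0.1600 = 0.8474
Uniqueness u² = 1 − h² = 1 − 0.8474 = 0.1526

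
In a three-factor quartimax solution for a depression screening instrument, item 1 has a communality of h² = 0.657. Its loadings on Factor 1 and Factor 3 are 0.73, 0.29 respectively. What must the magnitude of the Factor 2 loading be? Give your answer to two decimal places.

0.20

Under orthogonal rotation h² = Σλ², so λ_Factor 2² = h² − (0.6170) = 0.657 − 0.6170 = 0.0400.
|λ| = √0.0400 = 0.2000.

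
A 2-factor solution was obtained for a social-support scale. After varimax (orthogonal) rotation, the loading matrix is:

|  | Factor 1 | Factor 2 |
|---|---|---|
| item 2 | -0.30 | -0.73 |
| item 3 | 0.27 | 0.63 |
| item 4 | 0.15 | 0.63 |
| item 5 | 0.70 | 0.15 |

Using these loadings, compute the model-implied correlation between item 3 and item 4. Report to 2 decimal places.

0.44

r̂ = Σ λ_i·λ_j across factors = (0.27)(0.15) + (0.63)(0.63)
  = +0.0405 +0.3969 = 0.4374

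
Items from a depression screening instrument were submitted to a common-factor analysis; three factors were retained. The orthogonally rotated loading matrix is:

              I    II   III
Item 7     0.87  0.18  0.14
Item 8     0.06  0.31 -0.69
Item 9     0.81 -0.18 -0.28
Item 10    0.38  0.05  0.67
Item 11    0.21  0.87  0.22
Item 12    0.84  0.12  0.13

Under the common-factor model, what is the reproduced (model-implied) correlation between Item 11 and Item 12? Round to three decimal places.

0.309

r̂ = Σ λ_i·λ_j across factors = (0.21)(0.84) + (0.87)(0.12) + (0.22)(0.13)
  = +0.1764 +0.1044 +0.0286 = 0.3094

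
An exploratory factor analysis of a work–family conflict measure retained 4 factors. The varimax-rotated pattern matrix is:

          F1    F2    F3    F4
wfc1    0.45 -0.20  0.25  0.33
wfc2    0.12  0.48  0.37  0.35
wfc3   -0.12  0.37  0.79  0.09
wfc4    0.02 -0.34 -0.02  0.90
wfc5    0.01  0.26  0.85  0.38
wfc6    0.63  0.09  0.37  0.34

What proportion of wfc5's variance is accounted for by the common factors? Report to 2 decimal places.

0.93

h² = 0.01² + 0.26² + 0.85² + 0.38² = 0.0001 + 0.0676 + 0.7225 + 0.1444 = 0.9346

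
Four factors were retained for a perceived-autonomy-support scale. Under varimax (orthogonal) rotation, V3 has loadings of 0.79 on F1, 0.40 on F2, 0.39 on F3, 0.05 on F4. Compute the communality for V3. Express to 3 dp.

0.939

h² = 0.79² + 0.40² + 0.39² + 0.05² = 0.6241 + 0.1600 + 0.1521 + 0.0025 = 0.9387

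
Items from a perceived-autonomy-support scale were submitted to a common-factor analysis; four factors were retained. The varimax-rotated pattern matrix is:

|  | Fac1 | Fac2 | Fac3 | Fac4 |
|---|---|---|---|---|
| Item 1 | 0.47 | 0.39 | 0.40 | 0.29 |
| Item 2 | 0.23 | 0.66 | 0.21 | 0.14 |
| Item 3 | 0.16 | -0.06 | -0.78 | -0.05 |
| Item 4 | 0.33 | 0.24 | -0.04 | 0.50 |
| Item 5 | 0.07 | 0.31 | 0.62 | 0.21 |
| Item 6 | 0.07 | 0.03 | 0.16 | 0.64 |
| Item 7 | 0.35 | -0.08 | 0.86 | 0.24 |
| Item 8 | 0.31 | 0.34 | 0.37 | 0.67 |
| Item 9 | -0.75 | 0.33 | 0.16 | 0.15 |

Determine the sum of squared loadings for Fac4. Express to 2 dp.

1.34

SS loadings for Fac4 = 0.29² + 0.14² + (-0.05)² + 0.50² + 0.21² + 0.64² + 0.24² + 0.67² + 0.15² = 0.0841 + 0.0196 + 0.0025 + 0.2500 + 0.0441 + 0.4096 + 0.0576 + 0.4489 + 0.0225 = 1.3389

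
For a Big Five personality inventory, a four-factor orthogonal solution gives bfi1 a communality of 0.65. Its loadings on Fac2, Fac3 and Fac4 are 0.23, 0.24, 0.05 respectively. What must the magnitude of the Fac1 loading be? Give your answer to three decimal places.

Under orthogonal rotation h² = Σλ², so λ_Fac1² = h² − (0.1130) = 0.65 − 0.1130 = 0.5370.
|λ| = √0.5370 = 0.7328.

0.733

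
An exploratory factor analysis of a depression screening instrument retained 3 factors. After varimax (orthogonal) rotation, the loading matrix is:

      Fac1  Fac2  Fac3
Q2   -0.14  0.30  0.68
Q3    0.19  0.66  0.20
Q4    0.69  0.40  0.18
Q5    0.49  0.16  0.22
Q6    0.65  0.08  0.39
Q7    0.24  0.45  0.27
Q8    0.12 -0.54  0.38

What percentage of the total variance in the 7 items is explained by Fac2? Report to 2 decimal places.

17.31%

SS loadings for Fac2 = 0.30² + 0.66² + 0.40² + 0.16² + 0.08² + 0.45² + (-0.54)² = 1.2117
With 7 standardized items, total variance = 7. Proportion = 1.2117/7 = 0.1731 → 17.31%.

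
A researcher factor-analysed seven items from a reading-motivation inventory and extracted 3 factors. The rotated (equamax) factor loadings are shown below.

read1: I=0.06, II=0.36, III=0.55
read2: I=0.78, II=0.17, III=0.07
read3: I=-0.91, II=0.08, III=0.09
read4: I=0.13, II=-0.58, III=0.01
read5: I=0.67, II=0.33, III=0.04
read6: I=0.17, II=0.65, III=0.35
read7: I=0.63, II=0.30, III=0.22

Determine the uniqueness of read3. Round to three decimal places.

0.157

h² = (-0.91)² + 0.08² + 0.09² = 0.8281 + 0.0064 + 0.0081 = 0.8426
Uniqueness u² = 1 − h² = 1 − 0.8426 = 0.1574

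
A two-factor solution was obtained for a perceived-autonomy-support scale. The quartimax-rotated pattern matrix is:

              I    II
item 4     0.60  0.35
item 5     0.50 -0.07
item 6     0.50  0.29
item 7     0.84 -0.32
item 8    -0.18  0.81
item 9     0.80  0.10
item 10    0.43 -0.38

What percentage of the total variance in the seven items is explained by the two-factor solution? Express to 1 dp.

Communalities: 0.4825, 0.2549, 0.3341, 0.8080, 0.6885, 0.6500, 0.3293; Σh² = 3.5473.
Total variance with 7 standardized items is 7, so the solution explains 3.5473/7 = 0.5068 = 50.68%.

50.7%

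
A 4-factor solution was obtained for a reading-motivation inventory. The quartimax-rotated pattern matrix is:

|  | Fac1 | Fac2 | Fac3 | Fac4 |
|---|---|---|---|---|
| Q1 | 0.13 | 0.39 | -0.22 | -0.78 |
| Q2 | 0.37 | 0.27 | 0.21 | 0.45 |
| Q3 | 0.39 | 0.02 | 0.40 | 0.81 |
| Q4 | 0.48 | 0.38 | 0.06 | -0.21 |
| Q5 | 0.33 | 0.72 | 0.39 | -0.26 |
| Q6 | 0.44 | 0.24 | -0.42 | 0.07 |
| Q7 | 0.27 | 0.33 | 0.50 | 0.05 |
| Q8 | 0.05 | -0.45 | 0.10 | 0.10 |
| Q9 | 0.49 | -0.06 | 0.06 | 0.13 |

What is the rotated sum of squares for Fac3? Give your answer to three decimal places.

SS loadings for Fac3 = (-0.22)² + 0.21² + 0.40² + 0.06² + 0.39² + (-0.42)² + 0.50² + 0.10² + 0.06² = 0.0484 + 0.0441 + 0.1600 + 0.0036 + 0.1521 + 0.1764 + 0.2500 + 0.0100 + 0.0036 = 0.8482

0.848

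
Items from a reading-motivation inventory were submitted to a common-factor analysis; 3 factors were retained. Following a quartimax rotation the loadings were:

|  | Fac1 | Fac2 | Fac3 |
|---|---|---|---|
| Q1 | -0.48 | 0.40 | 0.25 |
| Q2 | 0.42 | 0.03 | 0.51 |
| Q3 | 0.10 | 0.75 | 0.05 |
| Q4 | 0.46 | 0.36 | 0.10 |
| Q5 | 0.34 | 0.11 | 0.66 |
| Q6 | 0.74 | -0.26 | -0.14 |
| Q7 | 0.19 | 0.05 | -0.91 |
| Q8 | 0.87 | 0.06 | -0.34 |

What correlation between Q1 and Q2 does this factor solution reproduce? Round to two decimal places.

-0.06

r̂ = Σ λ_i·λ_j across factors = (-0.48)(0.42) + (0.40)(0.03) + (0.25)(0.51)
  = -0.2016 +0.0120 +0.1275 = -0.0621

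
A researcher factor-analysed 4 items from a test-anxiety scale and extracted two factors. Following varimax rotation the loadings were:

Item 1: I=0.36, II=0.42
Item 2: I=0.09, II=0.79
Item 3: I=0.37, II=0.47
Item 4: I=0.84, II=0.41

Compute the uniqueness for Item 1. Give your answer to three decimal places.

h² = 0.36² + 0.42² = 0.1296 + 0.1764 = 0.3060
Uniqueness u² = 1 − h² = 1 − 0.3060 = 0.6940

0.694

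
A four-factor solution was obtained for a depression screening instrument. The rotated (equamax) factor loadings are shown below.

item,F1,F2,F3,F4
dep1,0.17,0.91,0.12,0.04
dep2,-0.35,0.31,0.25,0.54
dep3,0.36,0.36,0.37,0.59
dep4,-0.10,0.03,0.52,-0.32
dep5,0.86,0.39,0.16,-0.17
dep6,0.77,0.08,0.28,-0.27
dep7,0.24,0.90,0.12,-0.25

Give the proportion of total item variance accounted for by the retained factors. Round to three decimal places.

0.745

Communalities: 0.8730, 0.5727, 0.7442, 0.3837, 0.9462, 0.7506, 0.9445; Σh² = 5.2149.
Total variance with 7 standardized items is 7, so the solution explains 5.2149/7 = 0.7450.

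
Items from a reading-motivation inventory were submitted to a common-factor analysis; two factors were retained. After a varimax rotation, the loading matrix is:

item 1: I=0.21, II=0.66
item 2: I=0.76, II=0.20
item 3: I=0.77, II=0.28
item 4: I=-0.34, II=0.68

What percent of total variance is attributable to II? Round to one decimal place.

25.4%

SS loadings for II = 0.66² + 0.20² + 0.28² + 0.68² = 1.0164
With 4 standardized items, total variance = 4. Proportion = 1.0164/4 = 0.2541 → 25.41%.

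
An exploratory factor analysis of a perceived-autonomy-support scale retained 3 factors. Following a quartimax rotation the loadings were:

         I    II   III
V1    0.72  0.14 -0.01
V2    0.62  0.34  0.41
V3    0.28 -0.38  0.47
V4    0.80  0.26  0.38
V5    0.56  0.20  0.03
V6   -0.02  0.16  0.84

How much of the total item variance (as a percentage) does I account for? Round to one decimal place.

32.3%

SS loadings for I = 0.72² + 0.62² + 0.28² + 0.80² + 0.56² + (-0.02)² = 1.9352
With 6 standardized items, total variance = 6. Proportion = 1.9352/6 = 0.3225 → 32.25%.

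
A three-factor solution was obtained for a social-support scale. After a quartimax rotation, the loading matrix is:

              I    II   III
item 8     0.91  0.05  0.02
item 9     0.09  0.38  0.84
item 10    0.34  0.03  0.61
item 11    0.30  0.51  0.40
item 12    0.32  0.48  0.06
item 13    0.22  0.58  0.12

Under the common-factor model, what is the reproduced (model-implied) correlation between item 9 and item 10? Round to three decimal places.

0.554

r̂ = Σ λ_i·λ_j across factors = (0.09)(0.34) + (0.38)(0.03) + (0.84)(0.61)
  = +0.0306 +0.0114 +0.5124 = 0.5544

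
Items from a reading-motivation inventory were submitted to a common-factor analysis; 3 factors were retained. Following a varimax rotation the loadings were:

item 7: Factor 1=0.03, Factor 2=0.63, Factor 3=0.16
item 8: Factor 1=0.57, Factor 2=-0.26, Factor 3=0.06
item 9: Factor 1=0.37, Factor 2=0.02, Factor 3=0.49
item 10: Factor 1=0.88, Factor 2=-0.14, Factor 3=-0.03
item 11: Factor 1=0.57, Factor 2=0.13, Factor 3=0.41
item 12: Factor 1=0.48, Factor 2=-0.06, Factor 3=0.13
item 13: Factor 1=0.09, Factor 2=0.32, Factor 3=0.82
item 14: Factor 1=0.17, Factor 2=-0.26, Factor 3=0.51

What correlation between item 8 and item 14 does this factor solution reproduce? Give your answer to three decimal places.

0.195

r̂ = Σ λ_i·λ_j across factors = (0.57)(0.17) + (-0.26)(-0.26) + (0.06)(0.51)
  = +0.0969 +0.0676 +0.0306 = 0.1951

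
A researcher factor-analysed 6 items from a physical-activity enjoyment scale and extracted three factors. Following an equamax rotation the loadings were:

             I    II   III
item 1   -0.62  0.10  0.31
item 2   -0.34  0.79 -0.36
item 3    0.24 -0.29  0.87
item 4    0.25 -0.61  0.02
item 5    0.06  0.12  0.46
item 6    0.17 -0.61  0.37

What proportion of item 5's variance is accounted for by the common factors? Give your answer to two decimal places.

h² = 0.06² + 0.12² + 0.46² = 0.0036 + 0.0144 + 0.2116 = 0.2296

0.23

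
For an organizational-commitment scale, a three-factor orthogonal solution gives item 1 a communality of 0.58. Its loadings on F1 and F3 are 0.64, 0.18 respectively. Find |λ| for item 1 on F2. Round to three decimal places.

0.371

Under orthogonal rotation h² = Σλ², so λ_F2² = h² − (0.4420) = 0.58 − 0.4420 = 0.1380.
|λ| = √0.1380 = 0.3715.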